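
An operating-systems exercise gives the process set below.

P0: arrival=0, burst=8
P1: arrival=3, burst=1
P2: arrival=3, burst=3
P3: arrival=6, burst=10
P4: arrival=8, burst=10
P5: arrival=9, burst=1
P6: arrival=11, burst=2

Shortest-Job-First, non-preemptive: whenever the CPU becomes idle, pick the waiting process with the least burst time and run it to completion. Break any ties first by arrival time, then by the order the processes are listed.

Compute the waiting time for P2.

7

Gantt: | P0 0-8 | P1 8-9 | P5 9-10 | P2 10-13 | P6 13-15 | P3 15-25 | P4 25-35 |
Completion: P0=8  P1=9  P2=13  P3=25  P4=35  P5=10  P6=15
Turnaround (C−A): P0=8  P1=6  P2=10  P3=19  P4=27  P5=1  P6=4
Waiting(P2) = turnaround − burst = 10 − 3 = 7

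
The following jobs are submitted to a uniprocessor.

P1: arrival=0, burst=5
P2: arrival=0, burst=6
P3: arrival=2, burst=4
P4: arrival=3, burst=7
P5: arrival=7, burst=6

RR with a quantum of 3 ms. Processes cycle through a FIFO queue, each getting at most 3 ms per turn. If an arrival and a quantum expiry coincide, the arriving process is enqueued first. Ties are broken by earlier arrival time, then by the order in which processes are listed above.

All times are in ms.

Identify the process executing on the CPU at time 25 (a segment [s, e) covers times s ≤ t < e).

P5

Timeline: | P1 0-3 | P2 3-6 | P3 6-9 | P4 9-12 | P1 12-14 | P2 14-17 | P5 17-20 | P3 20-21 | P4 21-24 | P5 24-27 | P4 27-28 |
Completion: P1=14  P2=17  P3=21  P4=28  P5=27
Turnaround (C−A): P1=14  P2=17  P3=19  P4=25  P5=20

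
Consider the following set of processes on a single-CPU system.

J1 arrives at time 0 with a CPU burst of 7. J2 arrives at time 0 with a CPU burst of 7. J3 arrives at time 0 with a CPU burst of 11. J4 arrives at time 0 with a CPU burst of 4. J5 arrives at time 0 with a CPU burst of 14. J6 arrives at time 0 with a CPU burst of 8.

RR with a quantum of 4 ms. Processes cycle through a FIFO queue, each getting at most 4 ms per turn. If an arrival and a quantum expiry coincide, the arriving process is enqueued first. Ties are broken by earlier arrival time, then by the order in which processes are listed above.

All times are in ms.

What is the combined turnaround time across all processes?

211

Gantt: | J1 0-4 | J2 4-8 | J3 8-12 | J4 12-16 | J5 16-20 | J6 20-24 | J1 24-27 | J2 27-30 | J3 30-34 | J5 34-38 | J6 38-42 | J3 42-45 | J5 45-51 |
Completion: J1=27  J2=30  J3=45  J4=16  J5=51  J6=42
Turnaround = completion − arrival: J1=27, J2=30, J3=45, J4=16, J5=51, J6=42
Total turnaround = 27 + 30 + 45 + 16 + 51 + 42 = 211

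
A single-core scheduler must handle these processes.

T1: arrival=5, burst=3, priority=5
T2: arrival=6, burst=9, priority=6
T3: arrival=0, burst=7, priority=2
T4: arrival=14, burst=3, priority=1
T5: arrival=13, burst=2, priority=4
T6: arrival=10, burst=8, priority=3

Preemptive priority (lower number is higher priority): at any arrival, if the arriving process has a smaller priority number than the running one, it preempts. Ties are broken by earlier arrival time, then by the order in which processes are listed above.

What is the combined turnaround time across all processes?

62

Timeline: | T3 0-7 | T1 7-10 | T6 10-14 | T4 14-17 | T6 17-21 | T5 21-23 | T2 23-32 |
Completion: T1=10  T2=32  T3=7  T4=17  T5=23  T6=21
Turnaround (C−A): T1=5  T2=26  T3=7  T4=3  T5=10  T6=11
Turnaround = completion − arrival: T1=5, T2=26, T3=7, T4=3, T5=10, T6=11
Total turnaround = 5 + 26 + 7 + 3 + 10 + 11 = 62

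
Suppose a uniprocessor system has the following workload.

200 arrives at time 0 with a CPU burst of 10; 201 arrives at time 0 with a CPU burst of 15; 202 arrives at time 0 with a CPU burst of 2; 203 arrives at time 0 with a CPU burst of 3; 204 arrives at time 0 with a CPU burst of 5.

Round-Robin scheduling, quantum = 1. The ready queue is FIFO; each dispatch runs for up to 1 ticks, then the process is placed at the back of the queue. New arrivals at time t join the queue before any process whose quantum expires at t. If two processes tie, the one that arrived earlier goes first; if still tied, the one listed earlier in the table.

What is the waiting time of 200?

19

Schedule: | 200 0-1 | 201 1-2 | 202 2-3 | 203 3-4 | 204 4-5 | 200 5-6 | 201 6-7 | 202 7-8 | 203 8-9 | 204 9-10 | 200 10-11 | 201 11-12 | 203 12-13 | 204 13-14 | 200 14-15 | 201 15-16 | 204 16-17 | 200 17-18 | 201 18-19 | 204 19-20 | 200 20-21 | 201 21-22 | 200 22-23 | 201 23-24 | 200 24-25 | 201 25-26 | 200 26-27 | 201 27-28 | 200 28-29 | 201 29-35 |
Completion: 200=29  201=35  202=8  203=13  204=20
Turnaround (C−A): 200=29  201=35  202=8  203=13  204=20
Waiting(200) = turnaround − burst = 29 − 10 = 19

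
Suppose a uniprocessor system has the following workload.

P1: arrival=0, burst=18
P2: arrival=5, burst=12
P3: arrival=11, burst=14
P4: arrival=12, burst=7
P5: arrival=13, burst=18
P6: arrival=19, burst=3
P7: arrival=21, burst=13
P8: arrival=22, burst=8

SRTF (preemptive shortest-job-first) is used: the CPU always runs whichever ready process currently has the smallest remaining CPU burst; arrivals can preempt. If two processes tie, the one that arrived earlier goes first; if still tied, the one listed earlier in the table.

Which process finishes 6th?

P7

Schedule: | P1 0-5 | P2 5-17 | P4 17-19 | P6 19-22 | P4 22-27 | P8 27-35 | P1 35-48 | P7 48-61 | P3 61-75 | P5 75-93 |
Completion: P1=48  P2=17  P3=75  P4=27  P5=93  P6=22  P7=61  P8=35
Finish order: P2 → P6 → P4 → P8 → P1 → P7 → P3 → P5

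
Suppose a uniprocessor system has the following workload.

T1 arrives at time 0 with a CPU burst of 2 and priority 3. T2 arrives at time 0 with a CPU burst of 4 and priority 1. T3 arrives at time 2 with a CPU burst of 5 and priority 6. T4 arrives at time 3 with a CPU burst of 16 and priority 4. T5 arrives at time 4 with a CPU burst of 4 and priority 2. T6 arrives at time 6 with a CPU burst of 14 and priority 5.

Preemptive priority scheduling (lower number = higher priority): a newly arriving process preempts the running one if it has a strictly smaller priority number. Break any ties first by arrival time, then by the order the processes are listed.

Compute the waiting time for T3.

38

Timeline: | T2 0-4 | T5 4-8 | T1 8-10 | T4 10-26 | T6 26-40 | T3 40-45 |
Completion: T1=10  T2=4  T3=45  T4=26  T5=8  T6=40
Turnaround (C−A): T1=10  T2=4  T3=43  T4=23  T5=4  T6=34
Waiting(T3) = turnaround − burst = 43 − 5 = 38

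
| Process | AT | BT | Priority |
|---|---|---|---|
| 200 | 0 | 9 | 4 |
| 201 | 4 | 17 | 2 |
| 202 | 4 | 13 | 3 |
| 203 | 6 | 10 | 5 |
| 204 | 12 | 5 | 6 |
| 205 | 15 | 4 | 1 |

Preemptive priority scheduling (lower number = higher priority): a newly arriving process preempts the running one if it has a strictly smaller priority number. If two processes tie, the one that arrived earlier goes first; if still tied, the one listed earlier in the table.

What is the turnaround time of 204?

Timeline: | 200 0-4 | 201 4-15 | 205 15-19 | 201 19-25 | 202 25-38 | 200 38-43 | 203 43-53 | 204 53-58 |
Completion: 200=43  201=25  202=38  203=53  204=58  205=19
Turnaround (C−A): 200=43  201=21  202=34  203=47  204=46  205=4
Turnaround(204) = completion − arrival = 58 − 12 = 46

46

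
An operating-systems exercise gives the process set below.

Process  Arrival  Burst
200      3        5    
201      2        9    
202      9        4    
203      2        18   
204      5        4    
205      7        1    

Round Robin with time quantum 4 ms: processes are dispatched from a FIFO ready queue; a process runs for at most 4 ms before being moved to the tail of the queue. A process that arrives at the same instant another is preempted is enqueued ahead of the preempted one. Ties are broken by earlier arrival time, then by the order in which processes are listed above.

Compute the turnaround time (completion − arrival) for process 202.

Schedule: | idle 0-2 | 201 2-6 | 203 6-10 | 200 10-14 | 204 14-18 | 201 18-22 | 205 22-23 | 202 23-27 | 203 27-31 | 200 31-32 | 201 32-33 | 203 33-43 |
Completion: 200=32  201=33  202=27  203=43  204=18  205=23
Turnaround (C−A): 200=29  201=31  202=18  203=41  204=13  205=16
Turnaround(202) = completion − arrival = 27 − 9 = 18

18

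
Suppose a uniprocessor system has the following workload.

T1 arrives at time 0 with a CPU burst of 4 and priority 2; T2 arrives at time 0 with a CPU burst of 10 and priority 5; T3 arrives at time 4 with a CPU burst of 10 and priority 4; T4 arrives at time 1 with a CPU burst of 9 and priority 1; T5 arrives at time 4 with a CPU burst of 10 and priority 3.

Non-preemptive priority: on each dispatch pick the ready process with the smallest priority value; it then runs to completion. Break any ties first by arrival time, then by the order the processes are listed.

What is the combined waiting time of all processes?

Gantt: | T1 0-4 | T4 4-13 | T5 13-23 | T3 23-33 | T2 33-43 |
Completion: T1=4  T2=43  T3=33  T4=13  T5=23
Turnaround (C−A): T1=4  T2=43  T3=29  T4=12  T5=19
Waiting = turnaround − burst: T1=0, T2=33, T3=19, T4=3, T5=9
Total waiting = 0 + 33 + 19 + 3 + 9 = 64

64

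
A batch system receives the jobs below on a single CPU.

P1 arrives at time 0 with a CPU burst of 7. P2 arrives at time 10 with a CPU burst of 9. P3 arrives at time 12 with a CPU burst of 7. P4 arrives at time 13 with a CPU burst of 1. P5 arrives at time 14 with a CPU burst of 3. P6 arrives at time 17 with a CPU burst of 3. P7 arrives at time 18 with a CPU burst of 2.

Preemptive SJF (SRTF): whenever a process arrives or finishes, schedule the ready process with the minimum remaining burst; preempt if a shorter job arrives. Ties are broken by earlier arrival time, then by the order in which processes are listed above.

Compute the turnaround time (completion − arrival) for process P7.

4

Timeline: | P1 0-7 | idle 7-10 | P2 10-13 | P4 13-14 | P5 14-17 | P6 17-20 | P7 20-22 | P2 22-28 | P3 28-35 |
Completion: P1=7  P2=28  P3=35  P4=14  P5=17  P6=20  P7=22
Turnaround(P7) = completion − arrival = 22 − 18 = 4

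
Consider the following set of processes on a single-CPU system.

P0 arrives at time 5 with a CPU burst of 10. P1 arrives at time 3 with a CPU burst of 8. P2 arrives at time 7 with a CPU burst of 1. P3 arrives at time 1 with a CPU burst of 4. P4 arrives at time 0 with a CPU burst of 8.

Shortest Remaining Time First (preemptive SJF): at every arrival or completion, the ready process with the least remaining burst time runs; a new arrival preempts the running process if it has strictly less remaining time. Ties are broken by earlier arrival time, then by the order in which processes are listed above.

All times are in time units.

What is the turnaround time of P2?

1

Schedule: | P4 0-1 | P3 1-5 | P4 5-7 | P2 7-8 | P4 8-13 | P1 13-21 | P0 21-31 |
Completion: P0=31  P1=21  P2=8  P3=5  P4=13
Turnaround(P2) = completion − arrival = 8 − 7 = 1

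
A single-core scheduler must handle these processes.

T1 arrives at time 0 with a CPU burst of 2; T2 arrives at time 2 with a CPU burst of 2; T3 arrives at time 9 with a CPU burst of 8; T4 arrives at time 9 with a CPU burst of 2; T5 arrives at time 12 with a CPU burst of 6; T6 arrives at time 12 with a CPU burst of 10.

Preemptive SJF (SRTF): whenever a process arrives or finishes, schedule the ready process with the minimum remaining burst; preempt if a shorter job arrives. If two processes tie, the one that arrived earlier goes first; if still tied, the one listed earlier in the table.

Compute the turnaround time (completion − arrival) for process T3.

Gantt: | T1 0-2 | T2 2-4 | idle 4-9 | T4 9-11 | T3 11-12 | T5 12-18 | T3 18-25 | T6 25-35 |
Completion: T1=2  T2=4  T3=25  T4=11  T5=18  T6=35
Turnaround (C−A): T1=2  T2=2  T3=16  T4=2  T5=6  T6=23
Turnaround(T3) = completion − arrival = 25 − 9 = 16

16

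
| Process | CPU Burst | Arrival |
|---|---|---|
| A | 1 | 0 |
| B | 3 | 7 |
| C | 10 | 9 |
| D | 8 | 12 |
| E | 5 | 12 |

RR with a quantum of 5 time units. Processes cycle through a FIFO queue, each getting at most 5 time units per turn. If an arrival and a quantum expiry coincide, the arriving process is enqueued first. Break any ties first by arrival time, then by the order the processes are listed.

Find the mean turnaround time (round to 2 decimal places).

11.80

Schedule: | A 0-1 | idle 1-7 | B 7-10 | C 10-15 | D 15-20 | E 20-25 | C 25-30 | D 30-33 |
Completion: A=1  B=10  C=30  D=33  E=25
Turnaround times: A=1, B=3, C=21, D=21, E=13
Average turnaround = (1+3+21+21+13) / 5 = 59/5 = 11.80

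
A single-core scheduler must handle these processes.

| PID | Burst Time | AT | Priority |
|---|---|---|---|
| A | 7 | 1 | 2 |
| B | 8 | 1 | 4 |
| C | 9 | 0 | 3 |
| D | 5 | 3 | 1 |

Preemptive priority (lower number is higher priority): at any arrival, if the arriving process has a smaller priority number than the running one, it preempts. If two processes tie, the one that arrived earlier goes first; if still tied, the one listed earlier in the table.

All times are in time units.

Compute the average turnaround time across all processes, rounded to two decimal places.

16.50

Gantt: | C 0-1 | A 1-3 | D 3-8 | A 8-13 | C 13-21 | B 21-29 |
Completion: A=13  B=29  C=21  D=8
Turnaround times: A=12, B=28, C=21, D=5
Average turnaround = (12+28+21+5) / 4 = 66/4 = 16.50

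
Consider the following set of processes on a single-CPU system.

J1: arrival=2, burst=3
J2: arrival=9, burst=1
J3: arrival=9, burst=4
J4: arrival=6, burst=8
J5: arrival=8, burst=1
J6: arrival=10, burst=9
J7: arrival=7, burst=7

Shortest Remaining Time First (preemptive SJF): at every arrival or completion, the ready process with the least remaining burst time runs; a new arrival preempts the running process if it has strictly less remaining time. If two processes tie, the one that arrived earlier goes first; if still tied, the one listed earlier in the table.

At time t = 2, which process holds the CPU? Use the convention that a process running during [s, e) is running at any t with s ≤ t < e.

J1

Gantt: | idle 0-2 | J1 2-5 | idle 5-6 | J4 6-8 | J5 8-9 | J2 9-10 | J3 10-14 | J4 14-20 | J7 20-27 | J6 27-36 |
Completion: J1=5  J2=10  J3=14  J4=20  J5=9  J6=36  J7=27
Turnaround (C−A): J1=3  J2=1  J3=5  J4=14  J5=1  J6=26  J7=20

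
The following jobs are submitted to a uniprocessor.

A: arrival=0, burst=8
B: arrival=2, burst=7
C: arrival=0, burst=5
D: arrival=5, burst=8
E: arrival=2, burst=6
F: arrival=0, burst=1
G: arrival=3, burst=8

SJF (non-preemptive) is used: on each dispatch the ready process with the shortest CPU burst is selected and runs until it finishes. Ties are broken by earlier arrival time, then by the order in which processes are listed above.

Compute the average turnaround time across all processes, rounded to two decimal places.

18.71

Timeline: | F 0-1 | C 1-6 | E 6-12 | B 12-19 | A 19-27 | G 27-35 | D 35-43 |
Completion: A=27  B=19  C=6  D=43  E=12  F=1  G=35
Turnaround times: A=27, B=17, C=6, D=38, E=10, F=1, G=32
Average turnaround = (27+17+6+38+10+1+32) / 7 = 131/7 = 18.71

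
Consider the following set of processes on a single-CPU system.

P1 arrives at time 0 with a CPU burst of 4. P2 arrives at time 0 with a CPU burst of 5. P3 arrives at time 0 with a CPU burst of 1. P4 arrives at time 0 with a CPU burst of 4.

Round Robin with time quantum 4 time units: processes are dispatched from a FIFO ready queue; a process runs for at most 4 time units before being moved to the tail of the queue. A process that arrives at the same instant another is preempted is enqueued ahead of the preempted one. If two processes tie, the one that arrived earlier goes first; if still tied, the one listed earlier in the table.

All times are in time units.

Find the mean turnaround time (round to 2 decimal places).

Timeline: | P1 0-4 | P2 4-8 | P3 8-9 | P4 9-13 | P2 13-14 |
Completion: P1=4  P2=14  P3=9  P4=13
Turnaround (C−A): P1=4  P2=14  P3=9  P4=13
Turnaround times: P1=4, P2=14, P3=9, P4=13
Average turnaround = (4+14+9+13) / 4 = 40/4 = 10.00

10.00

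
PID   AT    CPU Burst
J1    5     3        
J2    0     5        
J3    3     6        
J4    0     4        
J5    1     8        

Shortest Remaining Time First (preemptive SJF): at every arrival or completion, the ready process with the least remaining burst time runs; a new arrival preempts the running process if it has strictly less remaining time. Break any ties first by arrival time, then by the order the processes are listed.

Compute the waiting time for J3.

Schedule: | J4 0-4 | J2 4-5 | J1 5-8 | J2 8-12 | J3 12-18 | J5 18-26 |
Completion: J1=8  J2=12  J3=18  J4=4  J5=26
Waiting(J3) = turnaround − burst = 15 − 6 = 9

9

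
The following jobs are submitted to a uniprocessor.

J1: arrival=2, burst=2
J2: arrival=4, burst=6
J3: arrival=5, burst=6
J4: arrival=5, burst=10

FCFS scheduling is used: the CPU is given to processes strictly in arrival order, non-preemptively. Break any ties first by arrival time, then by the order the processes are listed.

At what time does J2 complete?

10

Gantt: | idle 0-2 | J1 2-4 | J2 4-10 | J3 10-16 | J4 16-26 |
Completion: J1=4  J2=10  J3=16  J4=26
Turnaround (C−A): J1=2  J2=6  J3=11  J4=21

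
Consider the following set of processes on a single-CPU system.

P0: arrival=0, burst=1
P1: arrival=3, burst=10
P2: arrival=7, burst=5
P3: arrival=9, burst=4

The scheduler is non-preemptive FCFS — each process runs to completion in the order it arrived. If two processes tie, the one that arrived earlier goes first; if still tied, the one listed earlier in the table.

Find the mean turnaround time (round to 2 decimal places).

8.75

Schedule: | P0 0-1 | idle 1-3 | P1 3-13 | P2 13-18 | P3 18-22 |
Completion: P0=1  P1=13  P2=18  P3=22
Turnaround times: P0=1, P1=10, P2=11, P3=13
Average turnaround = (1+10+11+13) / 4 = 35/4 = 8.75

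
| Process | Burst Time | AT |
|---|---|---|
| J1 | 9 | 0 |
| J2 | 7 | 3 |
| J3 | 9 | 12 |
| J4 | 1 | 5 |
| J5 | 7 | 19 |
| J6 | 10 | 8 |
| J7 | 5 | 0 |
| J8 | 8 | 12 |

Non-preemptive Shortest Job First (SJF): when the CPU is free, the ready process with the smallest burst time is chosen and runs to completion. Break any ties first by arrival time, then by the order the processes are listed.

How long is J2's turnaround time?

Gantt: | J7 0-5 | J4 5-6 | J2 6-13 | J8 13-21 | J5 21-28 | J1 28-37 | J3 37-46 | J6 46-56 |
Completion: J1=37  J2=13  J3=46  J4=6  J5=28  J6=56  J7=5  J8=21
Turnaround(J2) = completion − arrival = 13 − 3 = 10

10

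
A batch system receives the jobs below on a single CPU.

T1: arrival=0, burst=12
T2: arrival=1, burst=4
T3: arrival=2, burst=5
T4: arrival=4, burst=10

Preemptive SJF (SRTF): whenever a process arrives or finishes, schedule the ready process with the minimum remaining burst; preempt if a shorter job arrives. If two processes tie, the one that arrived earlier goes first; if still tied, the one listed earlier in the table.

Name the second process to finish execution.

T3

Timeline: | T1 0-1 | T2 1-5 | T3 5-10 | T4 10-20 | T1 20-31 |
Completion: T1=31  T2=5  T3=10  T4=20
Turnaround (C−A): T1=31  T2=4  T3=8  T4=16
Finish order: T2 → T3 → T4 → T1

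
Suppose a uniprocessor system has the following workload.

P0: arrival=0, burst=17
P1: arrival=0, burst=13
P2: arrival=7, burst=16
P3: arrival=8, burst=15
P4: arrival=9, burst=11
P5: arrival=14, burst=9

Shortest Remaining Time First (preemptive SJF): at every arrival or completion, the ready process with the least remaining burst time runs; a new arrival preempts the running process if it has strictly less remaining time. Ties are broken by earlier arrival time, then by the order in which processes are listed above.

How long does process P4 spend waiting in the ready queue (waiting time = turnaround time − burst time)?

Schedule: | P1 0-13 | P4 13-14 | P5 14-23 | P4 23-33 | P3 33-48 | P2 48-64 | P0 64-81 |
Completion: P0=81  P1=13  P2=64  P3=48  P4=33  P5=23
Turnaround (C−A): P0=81  P1=13  P2=57  P3=40  P4=24  P5=9
Waiting(P4) = turnaround − burst = 24 − 11 = 13

13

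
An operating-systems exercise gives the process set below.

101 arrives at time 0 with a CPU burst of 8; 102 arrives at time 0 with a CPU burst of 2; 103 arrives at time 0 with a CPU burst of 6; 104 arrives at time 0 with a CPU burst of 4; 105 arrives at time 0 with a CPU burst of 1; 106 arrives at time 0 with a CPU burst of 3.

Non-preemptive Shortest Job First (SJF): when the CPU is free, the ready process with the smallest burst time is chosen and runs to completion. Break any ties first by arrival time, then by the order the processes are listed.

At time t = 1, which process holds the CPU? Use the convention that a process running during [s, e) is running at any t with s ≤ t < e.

102

Timeline: | 105 0-1 | 102 1-3 | 106 3-6 | 104 6-10 | 103 10-16 | 101 16-24 |
Completion: 101=24  102=3  103=16  104=10  105=1  106=6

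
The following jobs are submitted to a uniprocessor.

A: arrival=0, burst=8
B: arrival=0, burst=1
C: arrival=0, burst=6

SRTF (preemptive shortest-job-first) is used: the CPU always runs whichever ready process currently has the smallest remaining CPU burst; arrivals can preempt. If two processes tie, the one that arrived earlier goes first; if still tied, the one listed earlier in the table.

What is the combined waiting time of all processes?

8

Schedule: | B 0-1 | C 1-7 | A 7-15 |
Completion: A=15  B=1  C=7
Turnaround (C−A): A=15  B=1  C=7
Waiting = turnaround − burst: A=7, B=0, C=1
Total waiting = 7 + 0 + 1 = 8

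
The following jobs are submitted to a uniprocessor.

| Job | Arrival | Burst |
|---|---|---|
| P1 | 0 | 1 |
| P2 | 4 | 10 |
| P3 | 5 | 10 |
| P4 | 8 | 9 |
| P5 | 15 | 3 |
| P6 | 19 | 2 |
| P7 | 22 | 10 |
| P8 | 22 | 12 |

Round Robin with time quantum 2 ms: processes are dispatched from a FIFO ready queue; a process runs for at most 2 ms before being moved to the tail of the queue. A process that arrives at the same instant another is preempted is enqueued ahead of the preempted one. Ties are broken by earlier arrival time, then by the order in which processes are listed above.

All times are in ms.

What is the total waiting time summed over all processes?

152

Gantt: | P1 0-1 | idle 1-4 | P2 4-6 | P3 6-8 | P2 8-10 | P4 10-12 | P3 12-14 | P2 14-16 | P4 16-18 | P3 18-20 | P5 20-22 | P2 22-24 | P4 24-26 | P6 26-28 | P3 28-30 | P7 30-32 | P8 32-34 | P5 34-35 | P2 35-37 | P4 37-39 | P3 39-41 | P7 41-43 | P8 43-45 | P4 45-46 | P7 46-48 | P8 48-50 | P7 50-52 | P8 52-54 | P7 54-56 | P8 56-60 |
Completion: P1=1  P2=37  P3=41  P4=46  P5=35  P6=28  P7=56  P8=60
Waiting = turnaround − burst: P1=0, P2=23, P3=26, P4=29, P5=17, P6=7, P7=24, P8=26
Total waiting = 0 + 23 + 26 + 29 + 17 + 7 + 24 + 26 = 152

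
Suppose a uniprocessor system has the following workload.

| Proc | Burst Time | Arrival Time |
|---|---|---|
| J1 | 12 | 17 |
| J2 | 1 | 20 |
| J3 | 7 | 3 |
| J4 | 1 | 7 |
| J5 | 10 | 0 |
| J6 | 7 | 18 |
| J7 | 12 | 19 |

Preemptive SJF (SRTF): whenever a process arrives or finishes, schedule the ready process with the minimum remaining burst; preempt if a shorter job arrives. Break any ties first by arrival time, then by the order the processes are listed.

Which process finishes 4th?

J2

Gantt: | J5 0-7 | J4 7-8 | J5 8-11 | J3 11-18 | J6 18-20 | J2 20-21 | J6 21-26 | J1 26-38 | J7 38-50 |
Completion: J1=38  J2=21  J3=18  J4=8  J5=11  J6=26  J7=50
Finish order: J4 → J5 → J3 → J2 → J6 → J1 → J7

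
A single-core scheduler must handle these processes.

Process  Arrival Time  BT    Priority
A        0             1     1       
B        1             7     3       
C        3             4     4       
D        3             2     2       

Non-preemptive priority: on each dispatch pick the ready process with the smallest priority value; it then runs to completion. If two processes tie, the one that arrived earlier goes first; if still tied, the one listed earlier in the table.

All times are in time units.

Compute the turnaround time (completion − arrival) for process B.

7

Schedule: | A 0-1 | B 1-8 | D 8-10 | C 10-14 |
Completion: A=1  B=8  C=14  D=10
Turnaround(B) = completion − arrival = 8 − 1 = 7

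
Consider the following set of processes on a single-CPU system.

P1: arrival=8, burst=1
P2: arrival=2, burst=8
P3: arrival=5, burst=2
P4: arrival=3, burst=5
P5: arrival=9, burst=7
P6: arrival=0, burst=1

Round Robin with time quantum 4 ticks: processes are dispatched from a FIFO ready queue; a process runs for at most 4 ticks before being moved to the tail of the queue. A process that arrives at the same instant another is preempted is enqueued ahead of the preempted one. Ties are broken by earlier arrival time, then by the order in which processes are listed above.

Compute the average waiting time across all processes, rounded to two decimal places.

7.00

Timeline: | P6 0-1 | idle 1-2 | P2 2-6 | P4 6-10 | P3 10-12 | P2 12-16 | P1 16-17 | P5 17-21 | P4 21-22 | P5 22-25 |
Completion: P1=17  P2=16  P3=12  P4=22  P5=25  P6=1
Turnaround (C−A): P1=9  P2=14  P3=7  P4=19  P5=16  P6=1
Waiting times: P1=8, P2=6, P3=5, P4=14, P5=9, P6=0
Average waiting = (8+6+5+14+9+0) / 6 = 42/6 = 7.00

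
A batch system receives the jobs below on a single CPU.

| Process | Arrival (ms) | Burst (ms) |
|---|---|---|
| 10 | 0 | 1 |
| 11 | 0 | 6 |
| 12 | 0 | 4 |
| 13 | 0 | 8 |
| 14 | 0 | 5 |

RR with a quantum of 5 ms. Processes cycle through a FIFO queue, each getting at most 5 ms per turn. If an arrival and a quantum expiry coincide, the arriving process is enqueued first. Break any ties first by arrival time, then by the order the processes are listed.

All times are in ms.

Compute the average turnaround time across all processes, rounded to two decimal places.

15.20

Schedule: | 10 0-1 | 11 1-6 | 12 6-10 | 13 10-15 | 14 15-20 | 11 20-21 | 13 21-24 |
Completion: 10=1  11=21  12=10  13=24  14=20
Turnaround (C−A): 10=1  11=21  12=10  13=24  14=20
Turnaround times: 10=1, 11=21, 12=10, 13=24, 14=20
Average turnaround = (1+21+10+24+20) / 5 = 76/5 = 15.20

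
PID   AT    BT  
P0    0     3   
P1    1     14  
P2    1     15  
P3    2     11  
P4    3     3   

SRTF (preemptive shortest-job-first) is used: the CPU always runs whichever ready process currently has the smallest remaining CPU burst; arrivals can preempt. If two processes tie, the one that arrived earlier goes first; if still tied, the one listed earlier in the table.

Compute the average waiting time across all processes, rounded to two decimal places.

Timeline: | P0 0-3 | P4 3-6 | P3 6-17 | P1 17-31 | P2 31-46 |
Completion: P0=3  P1=31  P2=46  P3=17  P4=6
Turnaround (C−A): P0=3  P1=30  P2=45  P3=15  P4=3
Waiting times: P0=0, P1=16, P2=30, P3=4, P4=0
Average waiting = (0+16+30+4+0) / 5 = 50/5 = 10.00

10.00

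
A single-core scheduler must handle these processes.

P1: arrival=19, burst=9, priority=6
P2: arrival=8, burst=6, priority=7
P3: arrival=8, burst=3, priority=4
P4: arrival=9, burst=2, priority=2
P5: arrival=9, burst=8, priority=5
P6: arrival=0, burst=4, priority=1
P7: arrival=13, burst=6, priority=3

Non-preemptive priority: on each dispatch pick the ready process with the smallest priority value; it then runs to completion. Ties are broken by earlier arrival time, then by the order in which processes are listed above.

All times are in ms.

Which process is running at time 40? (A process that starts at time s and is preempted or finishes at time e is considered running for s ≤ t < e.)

P2

Gantt: | P6 0-4 | idle 4-8 | P3 8-11 | P4 11-13 | P7 13-19 | P5 19-27 | P1 27-36 | P2 36-42 |
Completion: P1=36  P2=42  P3=11  P4=13  P5=27  P6=4  P7=19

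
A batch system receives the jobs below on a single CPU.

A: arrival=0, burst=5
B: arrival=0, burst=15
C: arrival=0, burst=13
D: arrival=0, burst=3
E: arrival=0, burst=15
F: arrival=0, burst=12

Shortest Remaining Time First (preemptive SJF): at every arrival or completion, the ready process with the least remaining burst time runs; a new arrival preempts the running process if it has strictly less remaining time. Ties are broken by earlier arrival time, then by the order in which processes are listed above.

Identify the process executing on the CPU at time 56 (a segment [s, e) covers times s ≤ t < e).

Timeline: | D 0-3 | A 3-8 | F 8-20 | C 20-33 | B 33-48 | E 48-63 |
Completion: A=8  B=48  C=33  D=3  E=63  F=20

E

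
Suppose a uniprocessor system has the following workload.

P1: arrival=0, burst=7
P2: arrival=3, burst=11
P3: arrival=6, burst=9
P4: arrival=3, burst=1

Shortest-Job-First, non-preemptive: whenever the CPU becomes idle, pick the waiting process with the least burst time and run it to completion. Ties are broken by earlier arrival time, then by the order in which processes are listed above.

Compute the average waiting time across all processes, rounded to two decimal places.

5.00

Timeline: | P1 0-7 | P4 7-8 | P3 8-17 | P2 17-28 |
Completion: P1=7  P2=28  P3=17  P4=8
Turnaround (C−A): P1=7  P2=25  P3=11  P4=5
Waiting times: P1=0, P2=14, P3=2, P4=4
Average waiting = (0+14+2+4) / 4 = 20/4 = 5.00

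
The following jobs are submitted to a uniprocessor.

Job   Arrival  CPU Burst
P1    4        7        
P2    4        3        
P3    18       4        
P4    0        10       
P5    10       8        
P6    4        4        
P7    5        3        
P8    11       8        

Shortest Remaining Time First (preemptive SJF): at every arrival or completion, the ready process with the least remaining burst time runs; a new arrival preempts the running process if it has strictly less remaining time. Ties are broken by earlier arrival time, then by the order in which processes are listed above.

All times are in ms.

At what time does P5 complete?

Schedule: | P4 0-4 | P2 4-7 | P7 7-10 | P6 10-14 | P4 14-20 | P3 20-24 | P1 24-31 | P5 31-39 | P8 39-47 |
Completion: P1=31  P2=7  P3=24  P4=20  P5=39  P6=14  P7=10  P8=47

39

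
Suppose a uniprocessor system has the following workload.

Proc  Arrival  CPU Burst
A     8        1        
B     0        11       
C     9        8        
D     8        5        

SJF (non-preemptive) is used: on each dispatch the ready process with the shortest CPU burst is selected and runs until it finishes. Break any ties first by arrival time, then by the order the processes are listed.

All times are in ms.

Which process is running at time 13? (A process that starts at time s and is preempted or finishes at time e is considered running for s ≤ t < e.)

Timeline: | B 0-11 | A 11-12 | D 12-17 | C 17-25 |
Completion: A=12  B=11  C=25  D=17
Turnaround (C−A): A=4  B=11  C=16  D=9

D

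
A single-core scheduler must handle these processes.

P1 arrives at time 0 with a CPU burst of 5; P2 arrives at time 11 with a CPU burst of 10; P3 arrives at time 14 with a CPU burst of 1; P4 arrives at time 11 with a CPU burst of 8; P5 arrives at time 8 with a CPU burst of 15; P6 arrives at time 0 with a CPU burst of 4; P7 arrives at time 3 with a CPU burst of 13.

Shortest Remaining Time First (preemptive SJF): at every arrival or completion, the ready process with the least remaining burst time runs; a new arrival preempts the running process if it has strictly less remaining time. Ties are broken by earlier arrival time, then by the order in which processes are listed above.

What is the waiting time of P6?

0

Timeline: | P6 0-4 | P1 4-9 | P7 9-11 | P4 11-14 | P3 14-15 | P4 15-20 | P2 20-30 | P7 30-41 | P5 41-56 |
Completion: P1=9  P2=30  P3=15  P4=20  P5=56  P6=4  P7=41
Waiting(P6) = turnaround − burst = 4 − 4 = 0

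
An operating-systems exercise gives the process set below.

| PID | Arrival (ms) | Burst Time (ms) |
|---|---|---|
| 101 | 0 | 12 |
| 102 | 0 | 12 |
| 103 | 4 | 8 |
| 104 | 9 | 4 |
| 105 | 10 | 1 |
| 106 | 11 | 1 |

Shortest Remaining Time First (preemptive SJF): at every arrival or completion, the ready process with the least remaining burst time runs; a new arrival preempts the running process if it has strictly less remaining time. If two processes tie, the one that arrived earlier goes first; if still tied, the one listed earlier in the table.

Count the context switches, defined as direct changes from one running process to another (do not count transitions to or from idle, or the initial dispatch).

Timeline: | 101 0-10 | 105 10-11 | 106 11-12 | 101 12-14 | 104 14-18 | 103 18-26 | 102 26-38 |
Completion: 101=14  102=38  103=26  104=18  105=11  106=12

6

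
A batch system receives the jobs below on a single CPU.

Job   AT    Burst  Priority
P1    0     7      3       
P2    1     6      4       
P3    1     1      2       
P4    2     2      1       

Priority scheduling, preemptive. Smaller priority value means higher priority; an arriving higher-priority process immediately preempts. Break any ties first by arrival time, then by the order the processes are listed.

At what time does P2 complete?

16

Timeline: | P1 0-1 | P3 1-2 | P4 2-4 | P1 4-10 | P2 10-16 |
Completion: P1=10  P2=16  P3=2  P4=4
Turnaround (C−A): P1=10  P2=15  P3=1  P4=2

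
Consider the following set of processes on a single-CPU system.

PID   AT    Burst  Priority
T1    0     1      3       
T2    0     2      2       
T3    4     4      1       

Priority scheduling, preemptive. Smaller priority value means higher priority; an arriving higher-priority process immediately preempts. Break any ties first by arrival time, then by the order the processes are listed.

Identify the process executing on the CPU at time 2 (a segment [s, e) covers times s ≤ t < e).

T1

Timeline: | T2 0-2 | T1 2-3 | idle 3-4 | T3 4-8 |
Completion: T1=3  T2=2  T3=8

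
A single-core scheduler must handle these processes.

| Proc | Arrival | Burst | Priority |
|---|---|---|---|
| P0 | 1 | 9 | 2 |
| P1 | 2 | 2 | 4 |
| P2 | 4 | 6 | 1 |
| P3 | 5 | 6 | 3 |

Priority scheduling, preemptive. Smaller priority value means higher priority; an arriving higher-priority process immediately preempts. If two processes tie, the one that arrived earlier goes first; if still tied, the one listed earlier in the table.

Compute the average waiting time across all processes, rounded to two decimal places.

9.25

Schedule: | idle 0-1 | P0 1-4 | P2 4-10 | P0 10-16 | P3 16-22 | P1 22-24 |
Completion: P0=16  P1=24  P2=10  P3=22
Turnaround (C−A): P0=15  P1=22  P2=6  P3=17
Waiting times: P0=6, P1=20, P2=0, P3=11
Average waiting = (6+20+0+11) / 4 = 37/4 = 9.25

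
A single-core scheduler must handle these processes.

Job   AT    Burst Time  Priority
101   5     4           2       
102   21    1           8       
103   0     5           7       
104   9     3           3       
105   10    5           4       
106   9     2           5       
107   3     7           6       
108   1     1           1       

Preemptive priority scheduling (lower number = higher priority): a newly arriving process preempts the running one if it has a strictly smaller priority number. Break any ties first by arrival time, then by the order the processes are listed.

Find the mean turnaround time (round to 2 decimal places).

Schedule: | 103 0-1 | 108 1-2 | 103 2-3 | 107 3-5 | 101 5-9 | 104 9-12 | 105 12-17 | 106 17-19 | 107 19-24 | 103 24-27 | 102 27-28 |
Completion: 101=9  102=28  103=27  104=12  105=17  106=19  107=24  108=2
Turnaround times: 101=4, 102=7, 103=27, 104=3, 105=7, 106=10, 107=21, 108=1
Average turnaround = (4+7+27+3+7+10+21+1) / 8 = 80/8 = 10.00

10.00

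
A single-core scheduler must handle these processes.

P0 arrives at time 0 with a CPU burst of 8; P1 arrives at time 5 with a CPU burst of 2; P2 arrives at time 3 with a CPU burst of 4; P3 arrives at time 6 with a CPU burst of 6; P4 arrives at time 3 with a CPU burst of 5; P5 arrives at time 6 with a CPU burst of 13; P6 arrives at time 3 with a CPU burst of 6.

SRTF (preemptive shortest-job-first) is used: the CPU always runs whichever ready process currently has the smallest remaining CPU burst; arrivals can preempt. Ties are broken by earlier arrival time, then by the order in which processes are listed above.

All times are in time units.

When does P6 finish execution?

Schedule: | P0 0-3 | P2 3-7 | P1 7-9 | P0 9-14 | P4 14-19 | P6 19-25 | P3 25-31 | P5 31-44 |
Completion: P0=14  P1=9  P2=7  P3=31  P4=19  P5=44  P6=25
Turnaround (C−A): P0=14  P1=4  P2=4  P3=25  P4=16  P5=38  P6=22

25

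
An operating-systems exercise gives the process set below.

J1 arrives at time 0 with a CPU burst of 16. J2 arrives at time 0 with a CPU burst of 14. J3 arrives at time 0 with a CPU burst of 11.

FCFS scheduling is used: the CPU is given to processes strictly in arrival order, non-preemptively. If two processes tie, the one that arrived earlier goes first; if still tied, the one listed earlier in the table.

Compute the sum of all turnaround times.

Gantt: | J1 0-16 | J2 16-30 | J3 30-41 |
Completion: J1=16  J2=30  J3=41
Turnaround (C−A): J1=16  J2=30  J3=41
Turnaround = completion − arrival: J1=16, J2=30, J3=41
Total turnaround = 16 + 30 + 41 = 87

87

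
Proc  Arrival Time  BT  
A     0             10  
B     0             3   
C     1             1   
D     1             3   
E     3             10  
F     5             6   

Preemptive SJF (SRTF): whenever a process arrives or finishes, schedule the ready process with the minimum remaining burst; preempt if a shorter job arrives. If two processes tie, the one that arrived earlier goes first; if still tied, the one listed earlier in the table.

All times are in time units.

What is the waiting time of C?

Gantt: | B 0-1 | C 1-2 | B 2-4 | D 4-7 | F 7-13 | A 13-23 | E 23-33 |
Completion: A=23  B=4  C=2  D=7  E=33  F=13
Turnaround (C−A): A=23  B=4  C=1  D=6  E=30  F=8
Waiting(C) = turnaround − burst = 1 − 1 = 0

0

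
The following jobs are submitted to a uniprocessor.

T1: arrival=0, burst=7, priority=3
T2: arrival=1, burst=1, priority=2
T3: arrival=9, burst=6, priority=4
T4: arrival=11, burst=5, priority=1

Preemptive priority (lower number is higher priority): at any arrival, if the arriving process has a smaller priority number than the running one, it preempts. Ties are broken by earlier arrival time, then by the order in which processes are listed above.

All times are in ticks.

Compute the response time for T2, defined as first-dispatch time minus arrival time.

0

Schedule: | T1 0-1 | T2 1-2 | T1 2-8 | idle 8-9 | T3 9-11 | T4 11-16 | T3 16-20 |
Completion: T1=8  T2=2  T3=20  T4=16
Turnaround (C−A): T1=8  T2=1  T3=11  T4=5
Response(T2) = first start − arrival = 1 − 1 = 0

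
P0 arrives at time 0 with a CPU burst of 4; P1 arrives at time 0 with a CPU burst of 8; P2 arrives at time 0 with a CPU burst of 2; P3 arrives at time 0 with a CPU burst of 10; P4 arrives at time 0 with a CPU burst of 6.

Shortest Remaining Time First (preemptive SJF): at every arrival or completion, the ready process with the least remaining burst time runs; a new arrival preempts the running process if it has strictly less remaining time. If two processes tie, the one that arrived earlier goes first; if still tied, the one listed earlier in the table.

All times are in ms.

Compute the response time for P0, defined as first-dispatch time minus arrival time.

Schedule: | P2 0-2 | P0 2-6 | P4 6-12 | P1 12-20 | P3 20-30 |
Completion: P0=6  P1=20  P2=2  P3=30  P4=12
Turnaround (C−A): P0=6  P1=20  P2=2  P3=30  P4=12
Response(P0) = first start − arrival = 2 − 0 = 2

2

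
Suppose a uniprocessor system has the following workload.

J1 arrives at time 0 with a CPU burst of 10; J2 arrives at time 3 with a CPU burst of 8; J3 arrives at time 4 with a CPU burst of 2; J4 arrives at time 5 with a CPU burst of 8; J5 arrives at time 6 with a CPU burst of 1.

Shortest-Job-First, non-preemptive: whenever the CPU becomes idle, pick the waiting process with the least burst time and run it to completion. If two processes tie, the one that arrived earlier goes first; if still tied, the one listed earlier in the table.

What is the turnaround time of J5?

5

Gantt: | J1 0-10 | J5 10-11 | J3 11-13 | J2 13-21 | J4 21-29 |
Completion: J1=10  J2=21  J3=13  J4=29  J5=11
Turnaround(J5) = completion − arrival = 11 − 6 = 5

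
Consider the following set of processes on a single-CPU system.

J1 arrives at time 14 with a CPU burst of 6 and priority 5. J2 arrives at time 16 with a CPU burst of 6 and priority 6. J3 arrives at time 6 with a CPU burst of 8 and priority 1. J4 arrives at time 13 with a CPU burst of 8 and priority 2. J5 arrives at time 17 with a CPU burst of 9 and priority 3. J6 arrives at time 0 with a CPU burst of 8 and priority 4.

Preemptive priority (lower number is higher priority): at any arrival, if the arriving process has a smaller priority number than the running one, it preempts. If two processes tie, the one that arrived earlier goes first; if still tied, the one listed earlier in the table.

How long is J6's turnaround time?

Timeline: | J6 0-6 | J3 6-14 | J4 14-22 | J5 22-31 | J6 31-33 | J1 33-39 | J2 39-45 |
Completion: J1=39  J2=45  J3=14  J4=22  J5=31  J6=33
Turnaround (C−A): J1=25  J2=29  J3=8  J4=9  J5=14  J6=33
Turnaround(J6) = completion − arrival = 33 − 0 = 33

33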